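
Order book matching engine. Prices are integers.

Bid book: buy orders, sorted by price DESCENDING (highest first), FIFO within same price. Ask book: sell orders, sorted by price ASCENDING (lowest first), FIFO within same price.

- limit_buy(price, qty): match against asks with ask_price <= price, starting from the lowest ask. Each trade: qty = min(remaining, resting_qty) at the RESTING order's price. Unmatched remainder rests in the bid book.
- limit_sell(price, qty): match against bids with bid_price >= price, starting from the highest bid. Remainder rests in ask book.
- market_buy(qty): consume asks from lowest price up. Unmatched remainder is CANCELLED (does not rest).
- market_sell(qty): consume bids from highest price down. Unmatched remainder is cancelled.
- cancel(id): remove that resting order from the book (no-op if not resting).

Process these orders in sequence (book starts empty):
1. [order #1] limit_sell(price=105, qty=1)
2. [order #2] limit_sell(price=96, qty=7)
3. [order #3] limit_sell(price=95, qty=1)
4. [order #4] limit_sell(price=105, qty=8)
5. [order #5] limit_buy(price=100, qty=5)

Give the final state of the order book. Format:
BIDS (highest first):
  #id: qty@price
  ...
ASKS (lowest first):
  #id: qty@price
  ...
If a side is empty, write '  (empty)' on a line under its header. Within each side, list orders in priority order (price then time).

After op 1 [order #1] limit_sell(price=105, qty=1): fills=none; bids=[-] asks=[#1:1@105]
After op 2 [order #2] limit_sell(price=96, qty=7): fills=none; bids=[-] asks=[#2:7@96 #1:1@105]
After op 3 [order #3] limit_sell(price=95, qty=1): fills=none; bids=[-] asks=[#3:1@95 #2:7@96 #1:1@105]
After op 4 [order #4] limit_sell(price=105, qty=8): fills=none; bids=[-] asks=[#3:1@95 #2:7@96 #1:1@105 #4:8@105]
After op 5 [order #5] limit_buy(price=100, qty=5): fills=#5x#3:1@95 #5x#2:4@96; bids=[-] asks=[#2:3@96 #1:1@105 #4:8@105]

Answer: BIDS (highest first):
  (empty)
ASKS (lowest first):
  #2: 3@96
  #1: 1@105
  #4: 8@105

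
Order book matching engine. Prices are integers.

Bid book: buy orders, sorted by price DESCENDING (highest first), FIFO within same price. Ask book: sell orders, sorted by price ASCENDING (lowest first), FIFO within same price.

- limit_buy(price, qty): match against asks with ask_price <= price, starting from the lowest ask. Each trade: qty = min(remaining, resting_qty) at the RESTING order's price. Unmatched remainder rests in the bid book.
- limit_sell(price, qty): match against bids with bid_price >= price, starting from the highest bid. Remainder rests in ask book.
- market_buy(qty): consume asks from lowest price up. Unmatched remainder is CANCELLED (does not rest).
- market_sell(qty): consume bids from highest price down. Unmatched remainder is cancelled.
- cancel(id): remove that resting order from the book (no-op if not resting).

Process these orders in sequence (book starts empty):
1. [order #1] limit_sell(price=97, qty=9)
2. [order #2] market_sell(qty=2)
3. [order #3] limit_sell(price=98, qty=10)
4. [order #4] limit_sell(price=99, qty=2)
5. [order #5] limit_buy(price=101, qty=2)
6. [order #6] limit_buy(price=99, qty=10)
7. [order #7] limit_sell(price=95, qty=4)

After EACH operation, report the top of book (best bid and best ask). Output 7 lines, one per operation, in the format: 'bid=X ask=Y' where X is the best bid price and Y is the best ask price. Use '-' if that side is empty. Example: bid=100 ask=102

Answer: bid=- ask=97
bid=- ask=97
bid=- ask=97
bid=- ask=97
bid=- ask=97
bid=- ask=98
bid=- ask=95

Derivation:
After op 1 [order #1] limit_sell(price=97, qty=9): fills=none; bids=[-] asks=[#1:9@97]
After op 2 [order #2] market_sell(qty=2): fills=none; bids=[-] asks=[#1:9@97]
After op 3 [order #3] limit_sell(price=98, qty=10): fills=none; bids=[-] asks=[#1:9@97 #3:10@98]
After op 4 [order #4] limit_sell(price=99, qty=2): fills=none; bids=[-] asks=[#1:9@97 #3:10@98 #4:2@99]
After op 5 [order #5] limit_buy(price=101, qty=2): fills=#5x#1:2@97; bids=[-] asks=[#1:7@97 #3:10@98 #4:2@99]
After op 6 [order #6] limit_buy(price=99, qty=10): fills=#6x#1:7@97 #6x#3:3@98; bids=[-] asks=[#3:7@98 #4:2@99]
After op 7 [order #7] limit_sell(price=95, qty=4): fills=none; bids=[-] asks=[#7:4@95 #3:7@98 #4:2@99]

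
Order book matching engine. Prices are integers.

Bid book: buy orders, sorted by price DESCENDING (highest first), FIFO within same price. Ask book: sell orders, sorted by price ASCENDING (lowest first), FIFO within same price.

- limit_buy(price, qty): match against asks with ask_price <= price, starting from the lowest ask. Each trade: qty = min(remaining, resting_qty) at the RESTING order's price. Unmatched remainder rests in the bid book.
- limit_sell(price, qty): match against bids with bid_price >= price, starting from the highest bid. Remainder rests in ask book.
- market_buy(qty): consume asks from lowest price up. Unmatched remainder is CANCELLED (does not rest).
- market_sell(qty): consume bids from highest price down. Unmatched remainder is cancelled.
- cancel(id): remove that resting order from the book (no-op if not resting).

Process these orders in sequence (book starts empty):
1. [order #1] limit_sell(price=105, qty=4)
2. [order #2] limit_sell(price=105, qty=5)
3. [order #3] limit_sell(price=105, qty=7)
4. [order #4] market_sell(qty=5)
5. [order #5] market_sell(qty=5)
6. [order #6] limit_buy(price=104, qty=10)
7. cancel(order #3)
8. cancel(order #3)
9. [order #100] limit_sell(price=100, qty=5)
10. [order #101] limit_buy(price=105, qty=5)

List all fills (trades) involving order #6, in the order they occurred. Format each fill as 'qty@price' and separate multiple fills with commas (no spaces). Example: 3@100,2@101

Answer: 5@104

Derivation:
After op 1 [order #1] limit_sell(price=105, qty=4): fills=none; bids=[-] asks=[#1:4@105]
After op 2 [order #2] limit_sell(price=105, qty=5): fills=none; bids=[-] asks=[#1:4@105 #2:5@105]
After op 3 [order #3] limit_sell(price=105, qty=7): fills=none; bids=[-] asks=[#1:4@105 #2:5@105 #3:7@105]
After op 4 [order #4] market_sell(qty=5): fills=none; bids=[-] asks=[#1:4@105 #2:5@105 #3:7@105]
After op 5 [order #5] market_sell(qty=5): fills=none; bids=[-] asks=[#1:4@105 #2:5@105 #3:7@105]
After op 6 [order #6] limit_buy(price=104, qty=10): fills=none; bids=[#6:10@104] asks=[#1:4@105 #2:5@105 #3:7@105]
After op 7 cancel(order #3): fills=none; bids=[#6:10@104] asks=[#1:4@105 #2:5@105]
After op 8 cancel(order #3): fills=none; bids=[#6:10@104] asks=[#1:4@105 #2:5@105]
After op 9 [order #100] limit_sell(price=100, qty=5): fills=#6x#100:5@104; bids=[#6:5@104] asks=[#1:4@105 #2:5@105]
After op 10 [order #101] limit_buy(price=105, qty=5): fills=#101x#1:4@105 #101x#2:1@105; bids=[#6:5@104] asks=[#2:4@105]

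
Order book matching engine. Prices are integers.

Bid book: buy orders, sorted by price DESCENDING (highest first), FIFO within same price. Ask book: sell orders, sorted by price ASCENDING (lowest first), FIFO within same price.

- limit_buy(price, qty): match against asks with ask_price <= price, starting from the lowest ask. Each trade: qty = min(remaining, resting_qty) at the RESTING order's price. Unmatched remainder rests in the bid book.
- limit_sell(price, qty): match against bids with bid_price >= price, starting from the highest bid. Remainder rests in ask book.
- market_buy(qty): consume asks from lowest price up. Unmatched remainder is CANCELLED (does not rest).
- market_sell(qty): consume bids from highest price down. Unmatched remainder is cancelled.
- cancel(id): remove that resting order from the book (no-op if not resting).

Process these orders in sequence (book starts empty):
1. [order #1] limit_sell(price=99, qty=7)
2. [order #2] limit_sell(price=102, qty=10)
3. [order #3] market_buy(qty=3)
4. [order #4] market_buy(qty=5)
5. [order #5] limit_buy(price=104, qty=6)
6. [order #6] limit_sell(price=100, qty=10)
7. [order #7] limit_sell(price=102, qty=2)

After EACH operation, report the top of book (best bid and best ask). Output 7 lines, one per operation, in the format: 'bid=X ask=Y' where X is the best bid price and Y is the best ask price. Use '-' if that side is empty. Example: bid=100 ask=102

After op 1 [order #1] limit_sell(price=99, qty=7): fills=none; bids=[-] asks=[#1:7@99]
After op 2 [order #2] limit_sell(price=102, qty=10): fills=none; bids=[-] asks=[#1:7@99 #2:10@102]
After op 3 [order #3] market_buy(qty=3): fills=#3x#1:3@99; bids=[-] asks=[#1:4@99 #2:10@102]
After op 4 [order #4] market_buy(qty=5): fills=#4x#1:4@99 #4x#2:1@102; bids=[-] asks=[#2:9@102]
After op 5 [order #5] limit_buy(price=104, qty=6): fills=#5x#2:6@102; bids=[-] asks=[#2:3@102]
After op 6 [order #6] limit_sell(price=100, qty=10): fills=none; bids=[-] asks=[#6:10@100 #2:3@102]
After op 7 [order #7] limit_sell(price=102, qty=2): fills=none; bids=[-] asks=[#6:10@100 #2:3@102 #7:2@102]

Answer: bid=- ask=99
bid=- ask=99
bid=- ask=99
bid=- ask=102
bid=- ask=102
bid=- ask=100
bid=- ask=100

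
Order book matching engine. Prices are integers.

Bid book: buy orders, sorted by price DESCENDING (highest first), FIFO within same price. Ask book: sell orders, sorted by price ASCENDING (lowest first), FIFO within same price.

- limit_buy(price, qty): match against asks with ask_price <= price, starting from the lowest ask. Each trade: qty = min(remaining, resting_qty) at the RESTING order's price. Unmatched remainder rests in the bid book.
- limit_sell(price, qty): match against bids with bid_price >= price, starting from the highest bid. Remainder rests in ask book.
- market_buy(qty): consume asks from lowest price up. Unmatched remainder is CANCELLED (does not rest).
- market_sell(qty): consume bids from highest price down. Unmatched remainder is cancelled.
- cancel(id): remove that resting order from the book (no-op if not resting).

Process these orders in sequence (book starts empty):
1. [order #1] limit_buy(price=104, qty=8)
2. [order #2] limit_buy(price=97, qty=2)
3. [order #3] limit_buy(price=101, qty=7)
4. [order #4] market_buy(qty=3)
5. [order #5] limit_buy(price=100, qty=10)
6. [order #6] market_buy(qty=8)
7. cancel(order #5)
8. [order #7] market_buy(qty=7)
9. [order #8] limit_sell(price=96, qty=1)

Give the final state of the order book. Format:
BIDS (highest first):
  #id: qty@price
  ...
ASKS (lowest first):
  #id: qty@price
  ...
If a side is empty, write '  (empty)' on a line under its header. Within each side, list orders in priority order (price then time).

Answer: BIDS (highest first):
  #1: 7@104
  #3: 7@101
  #2: 2@97
ASKS (lowest first):
  (empty)

Derivation:
After op 1 [order #1] limit_buy(price=104, qty=8): fills=none; bids=[#1:8@104] asks=[-]
After op 2 [order #2] limit_buy(price=97, qty=2): fills=none; bids=[#1:8@104 #2:2@97] asks=[-]
After op 3 [order #3] limit_buy(price=101, qty=7): fills=none; bids=[#1:8@104 #3:7@101 #2:2@97] asks=[-]
After op 4 [order #4] market_buy(qty=3): fills=none; bids=[#1:8@104 #3:7@101 #2:2@97] asks=[-]
After op 5 [order #5] limit_buy(price=100, qty=10): fills=none; bids=[#1:8@104 #3:7@101 #5:10@100 #2:2@97] asks=[-]
After op 6 [order #6] market_buy(qty=8): fills=none; bids=[#1:8@104 #3:7@101 #5:10@100 #2:2@97] asks=[-]
After op 7 cancel(order #5): fills=none; bids=[#1:8@104 #3:7@101 #2:2@97] asks=[-]
After op 8 [order #7] market_buy(qty=7): fills=none; bids=[#1:8@104 #3:7@101 #2:2@97] asks=[-]
After op 9 [order #8] limit_sell(price=96, qty=1): fills=#1x#8:1@104; bids=[#1:7@104 #3:7@101 #2:2@97] asks=[-]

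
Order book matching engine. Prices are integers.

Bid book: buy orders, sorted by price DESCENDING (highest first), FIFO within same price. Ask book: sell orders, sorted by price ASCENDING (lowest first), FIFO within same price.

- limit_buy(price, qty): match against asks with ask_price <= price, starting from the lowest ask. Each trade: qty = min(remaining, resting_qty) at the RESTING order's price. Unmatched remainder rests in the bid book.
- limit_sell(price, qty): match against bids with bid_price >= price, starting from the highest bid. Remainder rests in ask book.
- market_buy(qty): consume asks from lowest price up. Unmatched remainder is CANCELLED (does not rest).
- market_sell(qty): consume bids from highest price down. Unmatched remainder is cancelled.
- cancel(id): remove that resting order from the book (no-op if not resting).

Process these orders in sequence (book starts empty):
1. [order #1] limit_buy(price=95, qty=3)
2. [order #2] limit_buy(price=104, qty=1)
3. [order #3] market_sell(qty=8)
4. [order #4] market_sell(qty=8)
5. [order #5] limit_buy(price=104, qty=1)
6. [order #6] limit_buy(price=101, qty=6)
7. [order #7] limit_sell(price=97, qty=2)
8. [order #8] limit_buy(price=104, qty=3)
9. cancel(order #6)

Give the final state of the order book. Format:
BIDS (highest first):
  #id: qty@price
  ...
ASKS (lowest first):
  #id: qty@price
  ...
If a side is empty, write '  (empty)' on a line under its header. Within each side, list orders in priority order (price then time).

After op 1 [order #1] limit_buy(price=95, qty=3): fills=none; bids=[#1:3@95] asks=[-]
After op 2 [order #2] limit_buy(price=104, qty=1): fills=none; bids=[#2:1@104 #1:3@95] asks=[-]
After op 3 [order #3] market_sell(qty=8): fills=#2x#3:1@104 #1x#3:3@95; bids=[-] asks=[-]
After op 4 [order #4] market_sell(qty=8): fills=none; bids=[-] asks=[-]
After op 5 [order #5] limit_buy(price=104, qty=1): fills=none; bids=[#5:1@104] asks=[-]
After op 6 [order #6] limit_buy(price=101, qty=6): fills=none; bids=[#5:1@104 #6:6@101] asks=[-]
After op 7 [order #7] limit_sell(price=97, qty=2): fills=#5x#7:1@104 #6x#7:1@101; bids=[#6:5@101] asks=[-]
After op 8 [order #8] limit_buy(price=104, qty=3): fills=none; bids=[#8:3@104 #6:5@101] asks=[-]
After op 9 cancel(order #6): fills=none; bids=[#8:3@104] asks=[-]

Answer: BIDS (highest first):
  #8: 3@104
ASKS (lowest first):
  (empty)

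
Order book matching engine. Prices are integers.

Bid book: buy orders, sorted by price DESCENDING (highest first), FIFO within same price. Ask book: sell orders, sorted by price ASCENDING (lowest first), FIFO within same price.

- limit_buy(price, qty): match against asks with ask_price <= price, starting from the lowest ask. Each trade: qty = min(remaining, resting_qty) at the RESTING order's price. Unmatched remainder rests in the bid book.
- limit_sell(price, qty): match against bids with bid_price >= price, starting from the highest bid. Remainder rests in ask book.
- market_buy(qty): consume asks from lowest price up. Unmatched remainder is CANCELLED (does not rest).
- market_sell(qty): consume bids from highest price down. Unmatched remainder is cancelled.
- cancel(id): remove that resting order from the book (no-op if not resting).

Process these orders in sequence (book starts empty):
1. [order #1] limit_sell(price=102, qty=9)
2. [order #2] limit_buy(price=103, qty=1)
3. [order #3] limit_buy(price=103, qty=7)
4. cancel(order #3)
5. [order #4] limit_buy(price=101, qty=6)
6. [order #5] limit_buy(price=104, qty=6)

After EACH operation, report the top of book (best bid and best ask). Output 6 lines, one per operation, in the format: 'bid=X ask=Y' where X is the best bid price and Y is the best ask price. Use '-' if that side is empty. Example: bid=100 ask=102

After op 1 [order #1] limit_sell(price=102, qty=9): fills=none; bids=[-] asks=[#1:9@102]
After op 2 [order #2] limit_buy(price=103, qty=1): fills=#2x#1:1@102; bids=[-] asks=[#1:8@102]
After op 3 [order #3] limit_buy(price=103, qty=7): fills=#3x#1:7@102; bids=[-] asks=[#1:1@102]
After op 4 cancel(order #3): fills=none; bids=[-] asks=[#1:1@102]
After op 5 [order #4] limit_buy(price=101, qty=6): fills=none; bids=[#4:6@101] asks=[#1:1@102]
After op 6 [order #5] limit_buy(price=104, qty=6): fills=#5x#1:1@102; bids=[#5:5@104 #4:6@101] asks=[-]

Answer: bid=- ask=102
bid=- ask=102
bid=- ask=102
bid=- ask=102
bid=101 ask=102
bid=104 ask=-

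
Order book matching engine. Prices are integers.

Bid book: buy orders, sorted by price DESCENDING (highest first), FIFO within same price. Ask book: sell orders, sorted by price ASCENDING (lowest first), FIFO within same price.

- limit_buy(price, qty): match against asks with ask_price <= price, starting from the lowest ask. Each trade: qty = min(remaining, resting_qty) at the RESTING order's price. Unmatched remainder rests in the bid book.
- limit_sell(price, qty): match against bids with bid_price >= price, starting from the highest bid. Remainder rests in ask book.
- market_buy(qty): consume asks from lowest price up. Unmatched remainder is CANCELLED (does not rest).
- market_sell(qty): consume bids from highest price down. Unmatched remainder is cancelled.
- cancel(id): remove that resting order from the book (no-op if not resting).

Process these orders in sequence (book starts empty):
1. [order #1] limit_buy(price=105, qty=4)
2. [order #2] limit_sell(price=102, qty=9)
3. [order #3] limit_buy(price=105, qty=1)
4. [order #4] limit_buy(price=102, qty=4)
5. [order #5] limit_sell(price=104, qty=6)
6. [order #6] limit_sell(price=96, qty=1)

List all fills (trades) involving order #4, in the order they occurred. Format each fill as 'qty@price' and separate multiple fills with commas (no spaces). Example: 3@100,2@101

After op 1 [order #1] limit_buy(price=105, qty=4): fills=none; bids=[#1:4@105] asks=[-]
After op 2 [order #2] limit_sell(price=102, qty=9): fills=#1x#2:4@105; bids=[-] asks=[#2:5@102]
After op 3 [order #3] limit_buy(price=105, qty=1): fills=#3x#2:1@102; bids=[-] asks=[#2:4@102]
After op 4 [order #4] limit_buy(price=102, qty=4): fills=#4x#2:4@102; bids=[-] asks=[-]
After op 5 [order #5] limit_sell(price=104, qty=6): fills=none; bids=[-] asks=[#5:6@104]
After op 6 [order #6] limit_sell(price=96, qty=1): fills=none; bids=[-] asks=[#6:1@96 #5:6@104]

Answer: 4@102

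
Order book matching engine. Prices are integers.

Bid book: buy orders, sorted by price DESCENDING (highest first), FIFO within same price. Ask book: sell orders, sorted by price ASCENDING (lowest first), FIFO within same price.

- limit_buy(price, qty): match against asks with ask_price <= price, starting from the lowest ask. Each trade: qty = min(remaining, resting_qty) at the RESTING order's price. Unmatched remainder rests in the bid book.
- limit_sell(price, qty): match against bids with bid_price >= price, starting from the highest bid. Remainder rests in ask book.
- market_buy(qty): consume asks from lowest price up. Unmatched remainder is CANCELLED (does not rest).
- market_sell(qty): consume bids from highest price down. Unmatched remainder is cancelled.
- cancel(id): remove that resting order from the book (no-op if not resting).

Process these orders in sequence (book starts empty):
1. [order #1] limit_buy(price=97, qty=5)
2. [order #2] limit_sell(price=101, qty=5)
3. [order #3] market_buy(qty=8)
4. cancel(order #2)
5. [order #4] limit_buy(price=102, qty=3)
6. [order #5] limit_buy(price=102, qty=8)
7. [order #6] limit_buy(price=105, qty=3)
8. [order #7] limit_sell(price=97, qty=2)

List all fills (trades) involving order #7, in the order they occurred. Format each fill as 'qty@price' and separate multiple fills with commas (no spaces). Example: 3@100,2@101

Answer: 2@105

Derivation:
After op 1 [order #1] limit_buy(price=97, qty=5): fills=none; bids=[#1:5@97] asks=[-]
After op 2 [order #2] limit_sell(price=101, qty=5): fills=none; bids=[#1:5@97] asks=[#2:5@101]
After op 3 [order #3] market_buy(qty=8): fills=#3x#2:5@101; bids=[#1:5@97] asks=[-]
After op 4 cancel(order #2): fills=none; bids=[#1:5@97] asks=[-]
After op 5 [order #4] limit_buy(price=102, qty=3): fills=none; bids=[#4:3@102 #1:5@97] asks=[-]
After op 6 [order #5] limit_buy(price=102, qty=8): fills=none; bids=[#4:3@102 #5:8@102 #1:5@97] asks=[-]
After op 7 [order #6] limit_buy(price=105, qty=3): fills=none; bids=[#6:3@105 #4:3@102 #5:8@102 #1:5@97] asks=[-]
After op 8 [order #7] limit_sell(price=97, qty=2): fills=#6x#7:2@105; bids=[#6:1@105 #4:3@102 #5:8@102 #1:5@97] asks=[-]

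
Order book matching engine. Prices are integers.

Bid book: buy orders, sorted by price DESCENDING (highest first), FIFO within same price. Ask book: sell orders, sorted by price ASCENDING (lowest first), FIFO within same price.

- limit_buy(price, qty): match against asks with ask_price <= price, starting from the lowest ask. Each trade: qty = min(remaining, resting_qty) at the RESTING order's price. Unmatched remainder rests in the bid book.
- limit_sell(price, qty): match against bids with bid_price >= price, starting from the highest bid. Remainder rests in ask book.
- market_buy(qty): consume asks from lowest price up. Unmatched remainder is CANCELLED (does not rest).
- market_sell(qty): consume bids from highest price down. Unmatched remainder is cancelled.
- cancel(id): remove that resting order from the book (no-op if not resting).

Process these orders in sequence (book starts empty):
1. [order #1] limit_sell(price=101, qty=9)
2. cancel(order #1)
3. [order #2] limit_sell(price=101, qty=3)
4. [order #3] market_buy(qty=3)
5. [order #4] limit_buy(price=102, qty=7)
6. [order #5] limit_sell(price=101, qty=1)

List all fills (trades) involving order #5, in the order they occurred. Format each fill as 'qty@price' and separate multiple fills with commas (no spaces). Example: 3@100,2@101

After op 1 [order #1] limit_sell(price=101, qty=9): fills=none; bids=[-] asks=[#1:9@101]
After op 2 cancel(order #1): fills=none; bids=[-] asks=[-]
After op 3 [order #2] limit_sell(price=101, qty=3): fills=none; bids=[-] asks=[#2:3@101]
After op 4 [order #3] market_buy(qty=3): fills=#3x#2:3@101; bids=[-] asks=[-]
After op 5 [order #4] limit_buy(price=102, qty=7): fills=none; bids=[#4:7@102] asks=[-]
After op 6 [order #5] limit_sell(price=101, qty=1): fills=#4x#5:1@102; bids=[#4:6@102] asks=[-]

Answer: 1@102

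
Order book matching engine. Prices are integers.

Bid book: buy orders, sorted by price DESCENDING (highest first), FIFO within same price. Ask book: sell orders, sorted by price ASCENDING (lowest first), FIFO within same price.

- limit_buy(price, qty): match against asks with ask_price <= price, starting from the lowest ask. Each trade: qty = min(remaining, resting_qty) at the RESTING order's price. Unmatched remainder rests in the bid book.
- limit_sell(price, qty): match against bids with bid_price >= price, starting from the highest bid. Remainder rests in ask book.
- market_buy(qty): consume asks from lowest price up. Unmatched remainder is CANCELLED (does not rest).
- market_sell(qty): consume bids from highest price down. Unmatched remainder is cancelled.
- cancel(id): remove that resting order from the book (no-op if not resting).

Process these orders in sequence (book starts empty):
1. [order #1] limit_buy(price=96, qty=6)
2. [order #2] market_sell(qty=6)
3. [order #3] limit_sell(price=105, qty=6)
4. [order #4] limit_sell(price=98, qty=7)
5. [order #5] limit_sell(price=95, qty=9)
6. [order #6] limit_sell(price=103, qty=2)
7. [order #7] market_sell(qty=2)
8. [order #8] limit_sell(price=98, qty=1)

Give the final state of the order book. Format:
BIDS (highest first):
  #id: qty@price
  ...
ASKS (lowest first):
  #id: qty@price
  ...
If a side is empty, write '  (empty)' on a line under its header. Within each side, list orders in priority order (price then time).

Answer: BIDS (highest first):
  (empty)
ASKS (lowest first):
  #5: 9@95
  #4: 7@98
  #8: 1@98
  #6: 2@103
  #3: 6@105

Derivation:
After op 1 [order #1] limit_buy(price=96, qty=6): fills=none; bids=[#1:6@96] asks=[-]
After op 2 [order #2] market_sell(qty=6): fills=#1x#2:6@96; bids=[-] asks=[-]
After op 3 [order #3] limit_sell(price=105, qty=6): fills=none; bids=[-] asks=[#3:6@105]
After op 4 [order #4] limit_sell(price=98, qty=7): fills=none; bids=[-] asks=[#4:7@98 #3:6@105]
After op 5 [order #5] limit_sell(price=95, qty=9): fills=none; bids=[-] asks=[#5:9@95 #4:7@98 #3:6@105]
After op 6 [order #6] limit_sell(price=103, qty=2): fills=none; bids=[-] asks=[#5:9@95 #4:7@98 #6:2@103 #3:6@105]
After op 7 [order #7] market_sell(qty=2): fills=none; bids=[-] asks=[#5:9@95 #4:7@98 #6:2@103 #3:6@105]
After op 8 [order #8] limit_sell(price=98, qty=1): fills=none; bids=[-] asks=[#5:9@95 #4:7@98 #8:1@98 #6:2@103 #3:6@105]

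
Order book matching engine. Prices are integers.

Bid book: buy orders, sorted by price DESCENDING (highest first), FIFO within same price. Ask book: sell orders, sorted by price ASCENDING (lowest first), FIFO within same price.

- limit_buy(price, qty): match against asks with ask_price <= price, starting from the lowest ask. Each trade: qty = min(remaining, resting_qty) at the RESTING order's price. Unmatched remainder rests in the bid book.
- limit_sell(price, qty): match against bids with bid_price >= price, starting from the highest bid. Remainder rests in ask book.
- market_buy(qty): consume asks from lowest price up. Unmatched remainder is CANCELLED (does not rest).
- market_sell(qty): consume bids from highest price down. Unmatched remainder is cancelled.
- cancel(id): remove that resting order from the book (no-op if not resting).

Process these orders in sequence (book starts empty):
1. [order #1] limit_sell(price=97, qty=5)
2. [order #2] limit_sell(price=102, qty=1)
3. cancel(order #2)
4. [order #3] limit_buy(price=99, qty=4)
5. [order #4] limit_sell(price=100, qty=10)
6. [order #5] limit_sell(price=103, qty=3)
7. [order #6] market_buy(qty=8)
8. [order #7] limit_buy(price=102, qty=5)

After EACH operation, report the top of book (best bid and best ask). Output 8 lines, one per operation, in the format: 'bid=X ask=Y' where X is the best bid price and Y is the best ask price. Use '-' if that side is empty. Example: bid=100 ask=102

After op 1 [order #1] limit_sell(price=97, qty=5): fills=none; bids=[-] asks=[#1:5@97]
After op 2 [order #2] limit_sell(price=102, qty=1): fills=none; bids=[-] asks=[#1:5@97 #2:1@102]
After op 3 cancel(order #2): fills=none; bids=[-] asks=[#1:5@97]
After op 4 [order #3] limit_buy(price=99, qty=4): fills=#3x#1:4@97; bids=[-] asks=[#1:1@97]
After op 5 [order #4] limit_sell(price=100, qty=10): fills=none; bids=[-] asks=[#1:1@97 #4:10@100]
After op 6 [order #5] limit_sell(price=103, qty=3): fills=none; bids=[-] asks=[#1:1@97 #4:10@100 #5:3@103]
After op 7 [order #6] market_buy(qty=8): fills=#6x#1:1@97 #6x#4:7@100; bids=[-] asks=[#4:3@100 #5:3@103]
After op 8 [order #7] limit_buy(price=102, qty=5): fills=#7x#4:3@100; bids=[#7:2@102] asks=[#5:3@103]

Answer: bid=- ask=97
bid=- ask=97
bid=- ask=97
bid=- ask=97
bid=- ask=97
bid=- ask=97
bid=- ask=100
bid=102 ask=103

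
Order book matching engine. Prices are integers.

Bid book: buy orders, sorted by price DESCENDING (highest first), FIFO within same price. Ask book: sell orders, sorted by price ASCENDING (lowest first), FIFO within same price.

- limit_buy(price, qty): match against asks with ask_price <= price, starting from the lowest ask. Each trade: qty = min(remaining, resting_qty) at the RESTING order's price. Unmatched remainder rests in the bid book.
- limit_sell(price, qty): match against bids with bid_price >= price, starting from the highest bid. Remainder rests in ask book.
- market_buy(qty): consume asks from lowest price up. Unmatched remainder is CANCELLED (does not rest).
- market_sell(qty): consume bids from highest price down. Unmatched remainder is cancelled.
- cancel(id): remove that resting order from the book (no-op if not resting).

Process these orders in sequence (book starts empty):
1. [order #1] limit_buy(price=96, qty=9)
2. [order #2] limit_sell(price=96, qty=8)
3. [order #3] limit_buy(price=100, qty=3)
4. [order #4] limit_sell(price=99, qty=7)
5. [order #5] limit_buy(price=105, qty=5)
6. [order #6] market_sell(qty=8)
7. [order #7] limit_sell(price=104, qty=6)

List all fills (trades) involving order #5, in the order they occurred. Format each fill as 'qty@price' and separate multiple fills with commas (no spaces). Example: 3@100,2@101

After op 1 [order #1] limit_buy(price=96, qty=9): fills=none; bids=[#1:9@96] asks=[-]
After op 2 [order #2] limit_sell(price=96, qty=8): fills=#1x#2:8@96; bids=[#1:1@96] asks=[-]
After op 3 [order #3] limit_buy(price=100, qty=3): fills=none; bids=[#3:3@100 #1:1@96] asks=[-]
After op 4 [order #4] limit_sell(price=99, qty=7): fills=#3x#4:3@100; bids=[#1:1@96] asks=[#4:4@99]
After op 5 [order #5] limit_buy(price=105, qty=5): fills=#5x#4:4@99; bids=[#5:1@105 #1:1@96] asks=[-]
After op 6 [order #6] market_sell(qty=8): fills=#5x#6:1@105 #1x#6:1@96; bids=[-] asks=[-]
After op 7 [order #7] limit_sell(price=104, qty=6): fills=none; bids=[-] asks=[#7:6@104]

Answer: 4@99,1@105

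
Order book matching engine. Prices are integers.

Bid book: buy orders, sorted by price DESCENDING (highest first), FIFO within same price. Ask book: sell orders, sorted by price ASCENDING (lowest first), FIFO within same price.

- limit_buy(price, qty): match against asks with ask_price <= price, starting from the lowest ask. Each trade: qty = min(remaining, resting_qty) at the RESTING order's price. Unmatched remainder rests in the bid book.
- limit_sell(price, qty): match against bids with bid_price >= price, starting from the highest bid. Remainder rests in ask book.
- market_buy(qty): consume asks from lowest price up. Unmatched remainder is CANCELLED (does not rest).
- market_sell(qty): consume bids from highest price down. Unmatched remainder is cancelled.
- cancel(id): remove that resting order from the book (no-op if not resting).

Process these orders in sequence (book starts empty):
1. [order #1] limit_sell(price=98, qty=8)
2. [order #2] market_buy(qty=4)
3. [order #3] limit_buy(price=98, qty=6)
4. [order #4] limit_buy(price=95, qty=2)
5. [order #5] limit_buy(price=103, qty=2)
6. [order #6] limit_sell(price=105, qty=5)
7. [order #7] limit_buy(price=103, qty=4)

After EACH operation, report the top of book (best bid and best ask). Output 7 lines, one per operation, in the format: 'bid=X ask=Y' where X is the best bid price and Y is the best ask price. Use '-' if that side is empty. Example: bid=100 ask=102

After op 1 [order #1] limit_sell(price=98, qty=8): fills=none; bids=[-] asks=[#1:8@98]
After op 2 [order #2] market_buy(qty=4): fills=#2x#1:4@98; bids=[-] asks=[#1:4@98]
After op 3 [order #3] limit_buy(price=98, qty=6): fills=#3x#1:4@98; bids=[#3:2@98] asks=[-]
After op 4 [order #4] limit_buy(price=95, qty=2): fills=none; bids=[#3:2@98 #4:2@95] asks=[-]
After op 5 [order #5] limit_buy(price=103, qty=2): fills=none; bids=[#5:2@103 #3:2@98 #4:2@95] asks=[-]
After op 6 [order #6] limit_sell(price=105, qty=5): fills=none; bids=[#5:2@103 #3:2@98 #4:2@95] asks=[#6:5@105]
After op 7 [order #7] limit_buy(price=103, qty=4): fills=none; bids=[#5:2@103 #7:4@103 #3:2@98 #4:2@95] asks=[#6:5@105]

Answer: bid=- ask=98
bid=- ask=98
bid=98 ask=-
bid=98 ask=-
bid=103 ask=-
bid=103 ask=105
bid=103 ask=105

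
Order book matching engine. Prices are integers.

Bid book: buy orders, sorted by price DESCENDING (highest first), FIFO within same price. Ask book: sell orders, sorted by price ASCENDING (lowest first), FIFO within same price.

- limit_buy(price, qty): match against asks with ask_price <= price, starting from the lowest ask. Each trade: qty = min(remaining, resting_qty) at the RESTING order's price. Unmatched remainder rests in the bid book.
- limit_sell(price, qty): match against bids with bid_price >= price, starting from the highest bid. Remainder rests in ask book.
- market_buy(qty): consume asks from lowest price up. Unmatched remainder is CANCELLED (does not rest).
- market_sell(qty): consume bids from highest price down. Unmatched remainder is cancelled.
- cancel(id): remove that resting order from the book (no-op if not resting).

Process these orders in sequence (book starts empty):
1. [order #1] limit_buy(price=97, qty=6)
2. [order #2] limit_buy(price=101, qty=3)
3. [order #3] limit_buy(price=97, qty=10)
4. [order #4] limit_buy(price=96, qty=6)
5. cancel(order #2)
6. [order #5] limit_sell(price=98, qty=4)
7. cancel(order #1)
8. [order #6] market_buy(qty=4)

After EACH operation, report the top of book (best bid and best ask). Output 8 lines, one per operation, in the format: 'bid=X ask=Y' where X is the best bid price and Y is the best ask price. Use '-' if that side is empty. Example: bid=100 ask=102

After op 1 [order #1] limit_buy(price=97, qty=6): fills=none; bids=[#1:6@97] asks=[-]
After op 2 [order #2] limit_buy(price=101, qty=3): fills=none; bids=[#2:3@101 #1:6@97] asks=[-]
After op 3 [order #3] limit_buy(price=97, qty=10): fills=none; bids=[#2:3@101 #1:6@97 #3:10@97] asks=[-]
After op 4 [order #4] limit_buy(price=96, qty=6): fills=none; bids=[#2:3@101 #1:6@97 #3:10@97 #4:6@96] asks=[-]
After op 5 cancel(order #2): fills=none; bids=[#1:6@97 #3:10@97 #4:6@96] asks=[-]
After op 6 [order #5] limit_sell(price=98, qty=4): fills=none; bids=[#1:6@97 #3:10@97 #4:6@96] asks=[#5:4@98]
After op 7 cancel(order #1): fills=none; bids=[#3:10@97 #4:6@96] asks=[#5:4@98]
After op 8 [order #6] market_buy(qty=4): fills=#6x#5:4@98; bids=[#3:10@97 #4:6@96] asks=[-]

Answer: bid=97 ask=-
bid=101 ask=-
bid=101 ask=-
bid=101 ask=-
bid=97 ask=-
bid=97 ask=98
bid=97 ask=98
bid=97 ask=-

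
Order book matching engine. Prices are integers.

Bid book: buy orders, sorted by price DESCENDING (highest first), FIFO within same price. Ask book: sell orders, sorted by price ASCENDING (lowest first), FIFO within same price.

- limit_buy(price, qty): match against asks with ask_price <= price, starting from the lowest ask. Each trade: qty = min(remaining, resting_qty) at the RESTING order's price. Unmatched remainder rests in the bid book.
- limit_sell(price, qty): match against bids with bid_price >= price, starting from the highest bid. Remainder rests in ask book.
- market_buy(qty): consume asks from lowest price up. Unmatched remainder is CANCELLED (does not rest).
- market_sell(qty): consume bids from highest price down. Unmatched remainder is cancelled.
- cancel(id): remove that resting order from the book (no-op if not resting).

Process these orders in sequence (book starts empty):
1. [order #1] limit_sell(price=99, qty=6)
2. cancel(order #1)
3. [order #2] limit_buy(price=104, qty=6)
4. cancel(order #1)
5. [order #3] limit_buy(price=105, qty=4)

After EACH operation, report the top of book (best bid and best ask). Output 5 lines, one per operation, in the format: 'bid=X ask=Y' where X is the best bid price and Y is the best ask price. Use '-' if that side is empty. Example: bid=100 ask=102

Answer: bid=- ask=99
bid=- ask=-
bid=104 ask=-
bid=104 ask=-
bid=105 ask=-

Derivation:
After op 1 [order #1] limit_sell(price=99, qty=6): fills=none; bids=[-] asks=[#1:6@99]
After op 2 cancel(order #1): fills=none; bids=[-] asks=[-]
After op 3 [order #2] limit_buy(price=104, qty=6): fills=none; bids=[#2:6@104] asks=[-]
After op 4 cancel(order #1): fills=none; bids=[#2:6@104] asks=[-]
After op 5 [order #3] limit_buy(price=105, qty=4): fills=none; bids=[#3:4@105 #2:6@104] asks=[-]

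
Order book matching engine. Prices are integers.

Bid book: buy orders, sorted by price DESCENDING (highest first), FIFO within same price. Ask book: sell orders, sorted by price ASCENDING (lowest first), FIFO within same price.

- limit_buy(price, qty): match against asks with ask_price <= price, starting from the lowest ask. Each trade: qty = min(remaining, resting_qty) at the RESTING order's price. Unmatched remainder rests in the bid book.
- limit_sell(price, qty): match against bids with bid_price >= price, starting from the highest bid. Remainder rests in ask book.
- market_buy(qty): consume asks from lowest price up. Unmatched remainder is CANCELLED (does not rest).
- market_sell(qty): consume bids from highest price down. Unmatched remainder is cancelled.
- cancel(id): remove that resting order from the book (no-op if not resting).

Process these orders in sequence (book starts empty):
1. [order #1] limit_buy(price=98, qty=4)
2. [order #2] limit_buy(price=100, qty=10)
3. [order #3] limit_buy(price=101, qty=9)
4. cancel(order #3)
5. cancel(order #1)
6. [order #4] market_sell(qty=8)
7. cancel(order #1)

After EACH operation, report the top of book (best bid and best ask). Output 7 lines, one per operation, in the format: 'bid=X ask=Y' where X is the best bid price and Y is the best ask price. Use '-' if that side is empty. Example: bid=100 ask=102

After op 1 [order #1] limit_buy(price=98, qty=4): fills=none; bids=[#1:4@98] asks=[-]
After op 2 [order #2] limit_buy(price=100, qty=10): fills=none; bids=[#2:10@100 #1:4@98] asks=[-]
After op 3 [order #3] limit_buy(price=101, qty=9): fills=none; bids=[#3:9@101 #2:10@100 #1:4@98] asks=[-]
After op 4 cancel(order #3): fills=none; bids=[#2:10@100 #1:4@98] asks=[-]
After op 5 cancel(order #1): fills=none; bids=[#2:10@100] asks=[-]
After op 6 [order #4] market_sell(qty=8): fills=#2x#4:8@100; bids=[#2:2@100] asks=[-]
After op 7 cancel(order #1): fills=none; bids=[#2:2@100] asks=[-]

Answer: bid=98 ask=-
bid=100 ask=-
bid=101 ask=-
bid=100 ask=-
bid=100 ask=-
bid=100 ask=-
bid=100 ask=-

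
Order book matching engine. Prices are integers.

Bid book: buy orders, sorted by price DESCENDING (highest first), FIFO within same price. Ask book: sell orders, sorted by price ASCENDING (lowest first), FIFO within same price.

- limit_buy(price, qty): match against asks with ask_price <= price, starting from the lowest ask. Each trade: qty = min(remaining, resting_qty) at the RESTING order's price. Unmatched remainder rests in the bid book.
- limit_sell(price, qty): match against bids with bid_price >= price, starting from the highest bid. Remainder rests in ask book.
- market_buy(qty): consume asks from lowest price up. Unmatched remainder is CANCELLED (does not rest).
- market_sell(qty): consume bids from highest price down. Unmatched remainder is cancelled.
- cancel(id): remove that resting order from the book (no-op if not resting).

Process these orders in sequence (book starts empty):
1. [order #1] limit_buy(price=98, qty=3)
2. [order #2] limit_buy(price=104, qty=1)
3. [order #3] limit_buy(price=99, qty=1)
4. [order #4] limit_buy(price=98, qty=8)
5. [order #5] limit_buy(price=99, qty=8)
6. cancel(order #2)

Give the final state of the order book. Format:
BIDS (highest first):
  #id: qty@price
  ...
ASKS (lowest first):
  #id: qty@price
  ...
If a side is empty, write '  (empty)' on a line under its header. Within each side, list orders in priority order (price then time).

After op 1 [order #1] limit_buy(price=98, qty=3): fills=none; bids=[#1:3@98] asks=[-]
After op 2 [order #2] limit_buy(price=104, qty=1): fills=none; bids=[#2:1@104 #1:3@98] asks=[-]
After op 3 [order #3] limit_buy(price=99, qty=1): fills=none; bids=[#2:1@104 #3:1@99 #1:3@98] asks=[-]
After op 4 [order #4] limit_buy(price=98, qty=8): fills=none; bids=[#2:1@104 #3:1@99 #1:3@98 #4:8@98] asks=[-]
After op 5 [order #5] limit_buy(price=99, qty=8): fills=none; bids=[#2:1@104 #3:1@99 #5:8@99 #1:3@98 #4:8@98] asks=[-]
After op 6 cancel(order #2): fills=none; bids=[#3:1@99 #5:8@99 #1:3@98 #4:8@98] asks=[-]

Answer: BIDS (highest first):
  #3: 1@99
  #5: 8@99
  #1: 3@98
  #4: 8@98
ASKS (lowest first):
  (empty)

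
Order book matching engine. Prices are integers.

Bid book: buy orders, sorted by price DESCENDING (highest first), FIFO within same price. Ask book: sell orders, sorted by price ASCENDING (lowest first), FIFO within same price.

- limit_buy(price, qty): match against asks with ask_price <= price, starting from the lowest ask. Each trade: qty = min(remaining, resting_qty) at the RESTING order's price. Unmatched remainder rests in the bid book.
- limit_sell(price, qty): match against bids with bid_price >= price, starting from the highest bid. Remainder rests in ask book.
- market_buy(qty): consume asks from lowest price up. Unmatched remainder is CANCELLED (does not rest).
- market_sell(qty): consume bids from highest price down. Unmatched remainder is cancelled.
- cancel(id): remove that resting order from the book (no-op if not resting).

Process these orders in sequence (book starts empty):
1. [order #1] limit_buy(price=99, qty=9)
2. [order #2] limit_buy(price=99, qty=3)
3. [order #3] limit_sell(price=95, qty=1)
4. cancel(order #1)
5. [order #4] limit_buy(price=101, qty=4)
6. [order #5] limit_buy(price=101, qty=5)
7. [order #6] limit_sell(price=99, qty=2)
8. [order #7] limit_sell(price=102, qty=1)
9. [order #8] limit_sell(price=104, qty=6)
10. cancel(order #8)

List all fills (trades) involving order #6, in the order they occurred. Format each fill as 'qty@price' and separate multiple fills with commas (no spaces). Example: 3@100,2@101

After op 1 [order #1] limit_buy(price=99, qty=9): fills=none; bids=[#1:9@99] asks=[-]
After op 2 [order #2] limit_buy(price=99, qty=3): fills=none; bids=[#1:9@99 #2:3@99] asks=[-]
After op 3 [order #3] limit_sell(price=95, qty=1): fills=#1x#3:1@99; bids=[#1:8@99 #2:3@99] asks=[-]
After op 4 cancel(order #1): fills=none; bids=[#2:3@99] asks=[-]
After op 5 [order #4] limit_buy(price=101, qty=4): fills=none; bids=[#4:4@101 #2:3@99] asks=[-]
After op 6 [order #5] limit_buy(price=101, qty=5): fills=none; bids=[#4:4@101 #5:5@101 #2:3@99] asks=[-]
After op 7 [order #6] limit_sell(price=99, qty=2): fills=#4x#6:2@101; bids=[#4:2@101 #5:5@101 #2:3@99] asks=[-]
After op 8 [order #7] limit_sell(price=102, qty=1): fills=none; bids=[#4:2@101 #5:5@101 #2:3@99] asks=[#7:1@102]
After op 9 [order #8] limit_sell(price=104, qty=6): fills=none; bids=[#4:2@101 #5:5@101 #2:3@99] asks=[#7:1@102 #8:6@104]
After op 10 cancel(order #8): fills=none; bids=[#4:2@101 #5:5@101 #2:3@99] asks=[#7:1@102]

Answer: 2@101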